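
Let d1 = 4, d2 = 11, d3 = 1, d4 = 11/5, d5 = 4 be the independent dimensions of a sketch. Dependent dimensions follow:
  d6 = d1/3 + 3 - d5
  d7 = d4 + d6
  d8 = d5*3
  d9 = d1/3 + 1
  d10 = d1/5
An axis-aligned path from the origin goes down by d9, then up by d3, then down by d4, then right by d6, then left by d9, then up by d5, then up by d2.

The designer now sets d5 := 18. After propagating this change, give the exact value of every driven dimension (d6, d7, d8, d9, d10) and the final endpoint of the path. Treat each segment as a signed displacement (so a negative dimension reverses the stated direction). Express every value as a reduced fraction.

Apply edit: d5 := 18
  d6 = d1/3 + 3 - d5 = -41/3
  d7 = d4 + d6 = -172/15
  d8 = d5*3 = 54
  d9 = d1/3 + 1 = 7/3
  d10 = d1/5 = 4/5
Walk from origin (0, 0):
  seg 1: down by d9 = 7/3 → (0, -7/3)
  seg 2: up by d3 = 1 → (0, -4/3)
  seg 3: down by d4 = 11/5 → (0, -53/15)
  seg 4: right by d6 = -41/3 → (-41/3, -53/15)
  seg 5: left by d9 = 7/3 → (-16, -53/15)
  seg 6: up by d5 = 18 → (-16, 217/15)
  seg 7: up by d2 = 11 → (-16, 382/15)

d6 = -41/3
d7 = -172/15
d8 = 54
d9 = 7/3
d10 = 4/5
endpoint = (-16, 382/15)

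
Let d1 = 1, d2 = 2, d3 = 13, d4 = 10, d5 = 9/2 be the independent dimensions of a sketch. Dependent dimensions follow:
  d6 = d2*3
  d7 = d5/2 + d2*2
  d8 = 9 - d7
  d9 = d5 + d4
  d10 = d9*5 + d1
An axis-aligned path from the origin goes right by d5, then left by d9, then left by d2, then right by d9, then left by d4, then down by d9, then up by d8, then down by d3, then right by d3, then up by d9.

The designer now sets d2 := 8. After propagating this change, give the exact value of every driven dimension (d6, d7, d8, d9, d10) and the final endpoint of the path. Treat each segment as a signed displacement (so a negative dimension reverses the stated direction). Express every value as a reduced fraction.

Apply edit: d2 := 8
  d6 = d2*3 = 24
  d7 = d5/2 + d2*2 = 73/4
  d8 = 9 - d7 = -37/4
  d9 = d5 + d4 = 29/2
  d10 = d9*5 + d1 = 147/2
Walk from origin (0, 0):
  seg 1: right by d5 = 9/2 → (9/2, 0)
  seg 2: left by d9 = 29/2 → (-10, 0)
  seg 3: left by d2 = 8 → (-18, 0)
  seg 4: right by d9 = 29/2 → (-7/2, 0)
  seg 5: left by d4 = 10 → (-27/2, 0)
  seg 6: down by d9 = 29/2 → (-27/2, -29/2)
  seg 7: up by d8 = -37/4 → (-27/2, -95/4)
  seg 8: down by d3 = 13 → (-27/2, -147/4)
  seg 9: right by d3 = 13 → (-1/2, -147/4)
  seg 10: up by d9 = 29/2 → (-1/2, -89/4)

d6 = 24
d7 = 73/4
d8 = -37/4
d9 = 29/2
d10 = 147/2
endpoint = (-1/2, -89/4)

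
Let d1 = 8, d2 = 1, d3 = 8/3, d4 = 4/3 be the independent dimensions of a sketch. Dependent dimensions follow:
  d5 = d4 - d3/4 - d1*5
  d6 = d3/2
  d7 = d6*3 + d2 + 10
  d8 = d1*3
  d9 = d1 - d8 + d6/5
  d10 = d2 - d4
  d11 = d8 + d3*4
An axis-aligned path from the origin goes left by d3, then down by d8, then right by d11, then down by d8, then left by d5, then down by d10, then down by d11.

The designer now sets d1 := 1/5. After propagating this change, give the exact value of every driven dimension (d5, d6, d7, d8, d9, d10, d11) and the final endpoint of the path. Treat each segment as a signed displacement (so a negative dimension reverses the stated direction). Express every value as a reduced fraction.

Apply edit: d1 := 1/5
  d5 = d4 - d3/4 - d1*5 = -1/3
  d6 = d3/2 = 4/3
  d7 = d6*3 + d2 + 10 = 15
  d8 = d1*3 = 3/5
  d9 = d1 - d8 + d6/5 = -2/15
  d10 = d2 - d4 = -1/3
  d11 = d8 + d3*4 = 169/15
Walk from origin (0, 0):
  seg 1: left by d3 = 8/3 → (-8/3, 0)
  seg 2: down by d8 = 3/5 → (-8/3, -3/5)
  seg 3: right by d11 = 169/15 → (43/5, -3/5)
  seg 4: down by d8 = 3/5 → (43/5, -6/5)
  seg 5: left by d5 = -1/3 → (134/15, -6/5)
  seg 6: down by d10 = -1/3 → (134/15, -13/15)
  seg 7: down by d11 = 169/15 → (134/15, -182/15)

d5 = -1/3
d6 = 4/3
d7 = 15
d8 = 3/5
d9 = -2/15
d10 = -1/3
d11 = 169/15
endpoint = (134/15, -182/15)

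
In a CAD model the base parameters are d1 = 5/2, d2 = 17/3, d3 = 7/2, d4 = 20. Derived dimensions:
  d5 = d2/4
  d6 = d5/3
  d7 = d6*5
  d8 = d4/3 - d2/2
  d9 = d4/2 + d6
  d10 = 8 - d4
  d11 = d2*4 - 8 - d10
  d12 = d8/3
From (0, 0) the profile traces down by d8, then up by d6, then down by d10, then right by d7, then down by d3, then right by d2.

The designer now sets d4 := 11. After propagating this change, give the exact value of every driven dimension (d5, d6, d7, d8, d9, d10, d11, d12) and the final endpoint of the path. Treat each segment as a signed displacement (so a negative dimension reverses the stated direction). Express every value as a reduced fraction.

Apply edit: d4 := 11
  d5 = d2/4 = 17/12
  d6 = d5/3 = 17/36
  d7 = d6*5 = 85/36
  d8 = d4/3 - d2/2 = 5/6
  d9 = d4/2 + d6 = 215/36
  d10 = 8 - d4 = -3
  d11 = d2*4 - 8 - d10 = 53/3
  d12 = d8/3 = 5/18
Walk from origin (0, 0):
  seg 1: down by d8 = 5/6 → (0, -5/6)
  seg 2: up by d6 = 17/36 → (0, -13/36)
  seg 3: down by d10 = -3 → (0, 95/36)
  seg 4: right by d7 = 85/36 → (85/36, 95/36)
  seg 5: down by d3 = 7/2 → (85/36, -31/36)
  seg 6: right by d2 = 17/3 → (289/36, -31/36)

d5 = 17/12
d6 = 17/36
d7 = 85/36
d8 = 5/6
d9 = 215/36
d10 = -3
d11 = 53/3
d12 = 5/18
endpoint = (289/36, -31/36)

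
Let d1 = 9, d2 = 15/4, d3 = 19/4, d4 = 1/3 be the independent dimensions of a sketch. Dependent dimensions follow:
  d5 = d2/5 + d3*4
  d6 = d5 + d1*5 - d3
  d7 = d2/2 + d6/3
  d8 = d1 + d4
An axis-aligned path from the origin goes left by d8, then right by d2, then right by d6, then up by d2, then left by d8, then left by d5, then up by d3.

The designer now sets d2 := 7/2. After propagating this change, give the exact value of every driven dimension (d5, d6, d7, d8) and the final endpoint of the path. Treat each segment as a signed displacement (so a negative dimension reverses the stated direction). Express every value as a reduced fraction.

Apply edit: d2 := 7/2
  d5 = d2/5 + d3*4 = 197/10
  d6 = d5 + d1*5 - d3 = 1199/20
  d7 = d2/2 + d6/3 = 326/15
  d8 = d1 + d4 = 28/3
Walk from origin (0, 0):
  seg 1: left by d8 = 28/3 → (-28/3, 0)
  seg 2: right by d2 = 7/2 → (-35/6, 0)
  seg 3: right by d6 = 1199/20 → (3247/60, 0)
  seg 4: up by d2 = 7/2 → (3247/60, 7/2)
  seg 5: left by d8 = 28/3 → (2687/60, 7/2)
  seg 6: left by d5 = 197/10 → (301/12, 7/2)
  seg 7: up by d3 = 19/4 → (301/12, 33/4)

d5 = 197/10
d6 = 1199/20
d7 = 326/15
d8 = 28/3
endpoint = (301/12, 33/4)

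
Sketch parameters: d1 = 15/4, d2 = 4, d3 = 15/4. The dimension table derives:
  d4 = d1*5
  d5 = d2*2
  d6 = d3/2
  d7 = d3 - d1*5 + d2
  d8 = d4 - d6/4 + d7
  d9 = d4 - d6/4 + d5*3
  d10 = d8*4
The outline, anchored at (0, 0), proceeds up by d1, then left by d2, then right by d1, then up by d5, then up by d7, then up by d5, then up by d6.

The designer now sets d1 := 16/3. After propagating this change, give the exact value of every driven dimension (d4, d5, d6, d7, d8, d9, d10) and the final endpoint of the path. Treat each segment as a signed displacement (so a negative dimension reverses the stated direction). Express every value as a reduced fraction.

Apply edit: d1 := 16/3
  d4 = d1*5 = 80/3
  d5 = d2*2 = 8
  d6 = d3/2 = 15/8
  d7 = d3 - d1*5 + d2 = -227/12
  d8 = d4 - d6/4 + d7 = 233/32
  d9 = d4 - d6/4 + d5*3 = 4819/96
  d10 = d8*4 = 233/8
Walk from origin (0, 0):
  seg 1: up by d1 = 16/3 → (0, 16/3)
  seg 2: left by d2 = 4 → (-4, 16/3)
  seg 3: right by d1 = 16/3 → (4/3, 16/3)
  seg 4: up by d5 = 8 → (4/3, 40/3)
  seg 5: up by d7 = -227/12 → (4/3, -67/12)
  seg 6: up by d5 = 8 → (4/3, 29/12)
  seg 7: up by d6 = 15/8 → (4/3, 103/24)

d4 = 80/3
d5 = 8
d6 = 15/8
d7 = -227/12
d8 = 233/32
d9 = 4819/96
d10 = 233/8
endpoint = (4/3, 103/24)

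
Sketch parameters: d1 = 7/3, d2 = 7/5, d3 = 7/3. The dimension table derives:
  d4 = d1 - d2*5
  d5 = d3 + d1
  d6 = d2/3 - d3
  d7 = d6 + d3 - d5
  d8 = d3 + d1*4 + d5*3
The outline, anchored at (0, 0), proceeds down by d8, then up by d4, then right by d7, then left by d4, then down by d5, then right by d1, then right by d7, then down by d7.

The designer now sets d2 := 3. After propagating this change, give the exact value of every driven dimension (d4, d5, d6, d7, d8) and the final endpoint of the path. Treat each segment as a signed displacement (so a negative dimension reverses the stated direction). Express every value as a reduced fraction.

d4 = -38/3
d5 = 14/3
d6 = -4/3
d7 = -11/3
d8 = 77/3
endpoint = (23/3, -118/3)

Apply edit: d2 := 3
  d4 = d1 - d2*5 = -38/3
  d5 = d3 + d1 = 14/3
  d6 = d2/3 - d3 = -4/3
  d7 = d6 + d3 - d5 = -11/3
  d8 = d3 + d1*4 + d5*3 = 77/3
Walk from origin (0, 0):
  seg 1: down by d8 = 77/3 → (0, -77/3)
  seg 2: up by d4 = -38/3 → (0, -115/3)
  seg 3: right by d7 = -11/3 → (-11/3, -115/3)
  seg 4: left by d4 = -38/3 → (9, -115/3)
  seg 5: down by d5 = 14/3 → (9, -43)
  seg 6: right by d1 = 7/3 → (34/3, -43)
  seg 7: right by d7 = -11/3 → (23/3, -43)
  seg 8: down by d7 = -11/3 → (23/3, -118/3)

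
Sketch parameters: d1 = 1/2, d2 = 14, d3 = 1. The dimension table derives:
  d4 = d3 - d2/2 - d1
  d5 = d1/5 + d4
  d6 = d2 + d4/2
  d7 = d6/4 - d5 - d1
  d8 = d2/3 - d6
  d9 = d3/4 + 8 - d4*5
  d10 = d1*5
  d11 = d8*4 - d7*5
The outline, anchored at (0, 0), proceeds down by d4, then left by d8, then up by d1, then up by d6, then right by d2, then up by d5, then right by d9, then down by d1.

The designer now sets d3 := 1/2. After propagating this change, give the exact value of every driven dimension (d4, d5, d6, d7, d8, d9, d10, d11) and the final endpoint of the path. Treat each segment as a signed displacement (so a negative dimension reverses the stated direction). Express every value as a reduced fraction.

Apply edit: d3 := 1/2
  d4 = d3 - d2/2 - d1 = -7
  d5 = d1/5 + d4 = -69/10
  d6 = d2 + d4/2 = 21/2
  d7 = d6/4 - d5 - d1 = 361/40
  d8 = d2/3 - d6 = -35/6
  d9 = d3/4 + 8 - d4*5 = 345/8
  d10 = d1*5 = 5/2
  d11 = d8*4 - d7*5 = -1643/24
Walk from origin (0, 0):
  seg 1: down by d4 = -7 → (0, 7)
  seg 2: left by d8 = -35/6 → (35/6, 7)
  seg 3: up by d1 = 1/2 → (35/6, 15/2)
  seg 4: up by d6 = 21/2 → (35/6, 18)
  seg 5: right by d2 = 14 → (119/6, 18)
  seg 6: up by d5 = -69/10 → (119/6, 111/10)
  seg 7: right by d9 = 345/8 → (1511/24, 111/10)
  seg 8: down by d1 = 1/2 → (1511/24, 53/5)

d4 = -7
d5 = -69/10
d6 = 21/2
d7 = 361/40
d8 = -35/6
d9 = 345/8
d10 = 5/2
d11 = -1643/24
endpoint = (1511/24, 53/5)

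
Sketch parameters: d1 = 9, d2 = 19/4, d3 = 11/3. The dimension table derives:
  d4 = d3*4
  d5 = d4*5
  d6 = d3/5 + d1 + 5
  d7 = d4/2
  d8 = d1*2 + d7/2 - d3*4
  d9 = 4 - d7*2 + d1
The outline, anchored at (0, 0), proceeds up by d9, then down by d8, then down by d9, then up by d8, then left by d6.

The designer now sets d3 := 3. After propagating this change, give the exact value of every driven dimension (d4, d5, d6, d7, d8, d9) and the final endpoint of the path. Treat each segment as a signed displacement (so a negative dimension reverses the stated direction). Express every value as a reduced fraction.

d4 = 12
d5 = 60
d6 = 73/5
d7 = 6
d8 = 9
d9 = 1
endpoint = (-73/5, 0)

Apply edit: d3 := 3
  d4 = d3*4 = 12
  d5 = d4*5 = 60
  d6 = d3/5 + d1 + 5 = 73/5
  d7 = d4/2 = 6
  d8 = d1*2 + d7/2 - d3*4 = 9
  d9 = 4 - d7*2 + d1 = 1
Walk from origin (0, 0):
  seg 1: up by d9 = 1 → (0, 1)
  seg 2: down by d8 = 9 → (0, -8)
  seg 3: down by d9 = 1 → (0, -9)
  seg 4: up by d8 = 9 → (0, 0)
  seg 5: left by d6 = 73/5 → (-73/5, 0)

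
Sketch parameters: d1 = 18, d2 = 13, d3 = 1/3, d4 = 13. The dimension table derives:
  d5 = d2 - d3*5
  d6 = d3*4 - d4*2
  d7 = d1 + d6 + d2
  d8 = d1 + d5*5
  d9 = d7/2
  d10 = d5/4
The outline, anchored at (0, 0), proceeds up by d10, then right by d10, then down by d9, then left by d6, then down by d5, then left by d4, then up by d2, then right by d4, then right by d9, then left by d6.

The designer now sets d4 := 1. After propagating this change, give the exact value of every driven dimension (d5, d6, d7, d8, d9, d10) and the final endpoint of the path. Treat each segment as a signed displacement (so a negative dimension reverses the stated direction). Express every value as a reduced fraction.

Apply edit: d4 := 1
  d5 = d2 - d3*5 = 34/3
  d6 = d3*4 - d4*2 = -2/3
  d7 = d1 + d6 + d2 = 91/3
  d8 = d1 + d5*5 = 224/3
  d9 = d7/2 = 91/6
  d10 = d5/4 = 17/6
Walk from origin (0, 0):
  seg 1: up by d10 = 17/6 → (0, 17/6)
  seg 2: right by d10 = 17/6 → (17/6, 17/6)
  seg 3: down by d9 = 91/6 → (17/6, -37/3)
  seg 4: left by d6 = -2/3 → (7/2, -37/3)
  seg 5: down by d5 = 34/3 → (7/2, -71/3)
  seg 6: left by d4 = 1 → (5/2, -71/3)
  seg 7: up by d2 = 13 → (5/2, -32/3)
  seg 8: right by d4 = 1 → (7/2, -32/3)
  seg 9: right by d9 = 91/6 → (56/3, -32/3)
  seg 10: left by d6 = -2/3 → (58/3, -32/3)

d5 = 34/3
d6 = -2/3
d7 = 91/3
d8 = 224/3
d9 = 91/6
d10 = 17/6
endpoint = (58/3, -32/3)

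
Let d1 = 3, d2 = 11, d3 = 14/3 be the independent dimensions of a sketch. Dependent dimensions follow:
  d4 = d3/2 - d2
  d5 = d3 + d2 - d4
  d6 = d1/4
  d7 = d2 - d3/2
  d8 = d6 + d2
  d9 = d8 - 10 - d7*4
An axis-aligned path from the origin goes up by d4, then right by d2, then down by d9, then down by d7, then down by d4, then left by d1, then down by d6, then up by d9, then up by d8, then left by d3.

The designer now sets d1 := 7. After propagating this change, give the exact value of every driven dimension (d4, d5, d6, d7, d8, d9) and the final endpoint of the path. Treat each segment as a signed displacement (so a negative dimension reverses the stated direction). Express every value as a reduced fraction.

Apply edit: d1 := 7
  d4 = d3/2 - d2 = -26/3
  d5 = d3 + d2 - d4 = 73/3
  d6 = d1/4 = 7/4
  d7 = d2 - d3/2 = 26/3
  d8 = d6 + d2 = 51/4
  d9 = d8 - 10 - d7*4 = -383/12
Walk from origin (0, 0):
  seg 1: up by d4 = -26/3 → (0, -26/3)
  seg 2: right by d2 = 11 → (11, -26/3)
  seg 3: down by d9 = -383/12 → (11, 93/4)
  seg 4: down by d7 = 26/3 → (11, 175/12)
  seg 5: down by d4 = -26/3 → (11, 93/4)
  seg 6: left by d1 = 7 → (4, 93/4)
  seg 7: down by d6 = 7/4 → (4, 43/2)
  seg 8: up by d9 = -383/12 → (4, -125/12)
  seg 9: up by d8 = 51/4 → (4, 7/3)
  seg 10: left by d3 = 14/3 → (-2/3, 7/3)

d4 = -26/3
d5 = 73/3
d6 = 7/4
d7 = 26/3
d8 = 51/4
d9 = -383/12
endpoint = (-2/3, 7/3)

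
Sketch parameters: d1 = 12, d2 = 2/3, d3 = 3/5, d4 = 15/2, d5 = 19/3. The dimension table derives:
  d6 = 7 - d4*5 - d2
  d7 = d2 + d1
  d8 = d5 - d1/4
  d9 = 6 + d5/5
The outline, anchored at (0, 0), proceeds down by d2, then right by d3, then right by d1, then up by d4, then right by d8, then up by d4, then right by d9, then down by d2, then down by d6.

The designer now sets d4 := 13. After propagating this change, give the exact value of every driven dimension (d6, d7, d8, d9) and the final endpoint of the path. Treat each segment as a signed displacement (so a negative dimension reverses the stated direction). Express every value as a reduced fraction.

Apply edit: d4 := 13
  d6 = 7 - d4*5 - d2 = -176/3
  d7 = d2 + d1 = 38/3
  d8 = d5 - d1/4 = 10/3
  d9 = 6 + d5/5 = 109/15
Walk from origin (0, 0):
  seg 1: down by d2 = 2/3 → (0, -2/3)
  seg 2: right by d3 = 3/5 → (3/5, -2/3)
  seg 3: right by d1 = 12 → (63/5, -2/3)
  seg 4: up by d4 = 13 → (63/5, 37/3)
  seg 5: right by d8 = 10/3 → (239/15, 37/3)
  seg 6: up by d4 = 13 → (239/15, 76/3)
  seg 7: right by d9 = 109/15 → (116/5, 76/3)
  seg 8: down by d2 = 2/3 → (116/5, 74/3)
  seg 9: down by d6 = -176/3 → (116/5, 250/3)

d6 = -176/3
d7 = 38/3
d8 = 10/3
d9 = 109/15
endpoint = (116/5, 250/3)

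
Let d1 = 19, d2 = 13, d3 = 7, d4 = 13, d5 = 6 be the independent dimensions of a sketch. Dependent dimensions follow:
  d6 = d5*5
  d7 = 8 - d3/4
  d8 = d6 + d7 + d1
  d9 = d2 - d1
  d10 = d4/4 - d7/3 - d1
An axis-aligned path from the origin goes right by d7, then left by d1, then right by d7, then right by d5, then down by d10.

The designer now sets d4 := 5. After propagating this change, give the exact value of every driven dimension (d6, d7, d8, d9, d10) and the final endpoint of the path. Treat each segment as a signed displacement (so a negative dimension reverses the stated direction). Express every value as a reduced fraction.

d6 = 30
d7 = 25/4
d8 = 221/4
d9 = -6
d10 = -119/6
endpoint = (-1/2, 119/6)

Apply edit: d4 := 5
  d6 = d5*5 = 30
  d7 = 8 - d3/4 = 25/4
  d8 = d6 + d7 + d1 = 221/4
  d9 = d2 - d1 = -6
  d10 = d4/4 - d7/3 - d1 = -119/6
Walk from origin (0, 0):
  seg 1: right by d7 = 25/4 → (25/4, 0)
  seg 2: left by d1 = 19 → (-51/4, 0)
  seg 3: right by d7 = 25/4 → (-13/2, 0)
  seg 4: right by d5 = 6 → (-1/2, 0)
  seg 5: down by d10 = -119/6 → (-1/2, 119/6)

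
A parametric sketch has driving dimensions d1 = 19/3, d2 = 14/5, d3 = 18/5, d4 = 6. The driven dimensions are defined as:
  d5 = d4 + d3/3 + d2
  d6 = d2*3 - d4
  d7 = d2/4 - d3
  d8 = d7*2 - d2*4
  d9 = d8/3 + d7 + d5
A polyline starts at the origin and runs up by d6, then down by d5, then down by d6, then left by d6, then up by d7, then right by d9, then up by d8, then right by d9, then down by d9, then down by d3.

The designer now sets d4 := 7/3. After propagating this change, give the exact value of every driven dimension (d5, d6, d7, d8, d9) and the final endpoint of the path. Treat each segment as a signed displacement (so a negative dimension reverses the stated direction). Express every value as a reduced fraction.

d5 = 19/3
d6 = 91/15
d7 = -29/10
d8 = -17
d9 = -67/30
endpoint = (-158/15, -138/5)

Apply edit: d4 := 7/3
  d5 = d4 + d3/3 + d2 = 19/3
  d6 = d2*3 - d4 = 91/15
  d7 = d2/4 - d3 = -29/10
  d8 = d7*2 - d2*4 = -17
  d9 = d8/3 + d7 + d5 = -67/30
Walk from origin (0, 0):
  seg 1: up by d6 = 91/15 → (0, 91/15)
  seg 2: down by d5 = 19/3 → (0, -4/15)
  seg 3: down by d6 = 91/15 → (0, -19/3)
  seg 4: left by d6 = 91/15 → (-91/15, -19/3)
  seg 5: up by d7 = -29/10 → (-91/15, -277/30)
  seg 6: right by d9 = -67/30 → (-83/10, -277/30)
  seg 7: up by d8 = -17 → (-83/10, -787/30)
  seg 8: right by d9 = -67/30 → (-158/15, -787/30)
  seg 9: down by d9 = -67/30 → (-158/15, -24)
  seg 10: down by d3 = 18/5 → (-158/15, -138/5)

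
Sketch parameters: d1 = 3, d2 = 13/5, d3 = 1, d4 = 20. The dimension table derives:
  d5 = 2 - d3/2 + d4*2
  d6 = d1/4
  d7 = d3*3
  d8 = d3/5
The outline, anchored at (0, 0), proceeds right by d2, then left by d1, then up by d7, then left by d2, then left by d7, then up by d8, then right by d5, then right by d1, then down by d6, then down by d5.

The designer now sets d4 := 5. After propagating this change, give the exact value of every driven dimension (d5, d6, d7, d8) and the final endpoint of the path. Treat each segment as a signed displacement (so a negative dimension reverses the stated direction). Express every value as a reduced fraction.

d5 = 23/2
d6 = 3/4
d7 = 3
d8 = 1/5
endpoint = (17/2, -181/20)

Apply edit: d4 := 5
  d5 = 2 - d3/2 + d4*2 = 23/2
  d6 = d1/4 = 3/4
  d7 = d3*3 = 3
  d8 = d3/5 = 1/5
Walk from origin (0, 0):
  seg 1: right by d2 = 13/5 → (13/5, 0)
  seg 2: left by d1 = 3 → (-2/5, 0)
  seg 3: up by d7 = 3 → (-2/5, 3)
  seg 4: left by d2 = 13/5 → (-3, 3)
  seg 5: left by d7 = 3 → (-6, 3)
  seg 6: up by d8 = 1/5 → (-6, 16/5)
  seg 7: right by d5 = 23/2 → (11/2, 16/5)
  seg 8: right by d1 = 3 → (17/2, 16/5)
  seg 9: down by d6 = 3/4 → (17/2, 49/20)
  seg 10: down by d5 = 23/2 → (17/2, -181/20)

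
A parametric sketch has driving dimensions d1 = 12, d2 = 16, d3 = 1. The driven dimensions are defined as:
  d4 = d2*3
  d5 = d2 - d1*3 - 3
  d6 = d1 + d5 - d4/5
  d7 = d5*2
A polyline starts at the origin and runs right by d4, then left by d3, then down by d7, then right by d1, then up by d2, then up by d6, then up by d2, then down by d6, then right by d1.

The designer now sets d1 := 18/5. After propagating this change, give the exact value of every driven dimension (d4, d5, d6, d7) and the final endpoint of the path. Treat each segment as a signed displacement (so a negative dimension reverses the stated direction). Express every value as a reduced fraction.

d4 = 48
d5 = 11/5
d6 = -19/5
d7 = 22/5
endpoint = (271/5, 138/5)

Apply edit: d1 := 18/5
  d4 = d2*3 = 48
  d5 = d2 - d1*3 - 3 = 11/5
  d6 = d1 + d5 - d4/5 = -19/5
  d7 = d5*2 = 22/5
Walk from origin (0, 0):
  seg 1: right by d4 = 48 → (48, 0)
  seg 2: left by d3 = 1 → (47, 0)
  seg 3: down by d7 = 22/5 → (47, -22/5)
  seg 4: right by d1 = 18/5 → (253/5, -22/5)
  seg 5: up by d2 = 16 → (253/5, 58/5)
  seg 6: up by d6 = -19/5 → (253/5, 39/5)
  seg 7: up by d2 = 16 → (253/5, 119/5)
  seg 8: down by d6 = -19/5 → (253/5, 138/5)
  seg 9: right by d1 = 18/5 → (271/5, 138/5)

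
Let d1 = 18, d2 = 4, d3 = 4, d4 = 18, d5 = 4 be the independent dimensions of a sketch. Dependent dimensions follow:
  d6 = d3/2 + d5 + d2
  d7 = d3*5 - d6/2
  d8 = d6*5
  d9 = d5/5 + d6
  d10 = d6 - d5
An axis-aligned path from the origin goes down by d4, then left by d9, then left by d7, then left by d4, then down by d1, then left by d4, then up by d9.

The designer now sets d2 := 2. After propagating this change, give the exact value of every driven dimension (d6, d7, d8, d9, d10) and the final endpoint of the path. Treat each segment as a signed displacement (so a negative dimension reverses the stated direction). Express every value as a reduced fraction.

d6 = 8
d7 = 16
d8 = 40
d9 = 44/5
d10 = 4
endpoint = (-304/5, -136/5)

Apply edit: d2 := 2
  d6 = d3/2 + d5 + d2 = 8
  d7 = d3*5 - d6/2 = 16
  d8 = d6*5 = 40
  d9 = d5/5 + d6 = 44/5
  d10 = d6 - d5 = 4
Walk from origin (0, 0):
  seg 1: down by d4 = 18 → (0, -18)
  seg 2: left by d9 = 44/5 → (-44/5, -18)
  seg 3: left by d7 = 16 → (-124/5, -18)
  seg 4: left by d4 = 18 → (-214/5, -18)
  seg 5: down by d1 = 18 → (-214/5, -36)
  seg 6: left by d4 = 18 → (-304/5, -36)
  seg 7: up by d9 = 44/5 → (-304/5, -136/5)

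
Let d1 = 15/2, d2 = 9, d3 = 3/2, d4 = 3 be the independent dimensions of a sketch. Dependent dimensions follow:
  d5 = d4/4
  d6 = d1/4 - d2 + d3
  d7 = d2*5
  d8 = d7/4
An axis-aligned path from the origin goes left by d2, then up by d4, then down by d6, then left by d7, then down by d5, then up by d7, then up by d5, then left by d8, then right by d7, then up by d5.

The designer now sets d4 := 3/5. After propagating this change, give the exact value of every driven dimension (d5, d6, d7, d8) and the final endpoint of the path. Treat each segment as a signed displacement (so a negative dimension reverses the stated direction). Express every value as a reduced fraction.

Apply edit: d4 := 3/5
  d5 = d4/4 = 3/20
  d6 = d1/4 - d2 + d3 = -45/8
  d7 = d2*5 = 45
  d8 = d7/4 = 45/4
Walk from origin (0, 0):
  seg 1: left by d2 = 9 → (-9, 0)
  seg 2: up by d4 = 3/5 → (-9, 3/5)
  seg 3: down by d6 = -45/8 → (-9, 249/40)
  seg 4: left by d7 = 45 → (-54, 249/40)
  seg 5: down by d5 = 3/20 → (-54, 243/40)
  seg 6: up by d7 = 45 → (-54, 2043/40)
  seg 7: up by d5 = 3/20 → (-54, 2049/40)
  seg 8: left by d8 = 45/4 → (-261/4, 2049/40)
  seg 9: right by d7 = 45 → (-81/4, 2049/40)
  seg 10: up by d5 = 3/20 → (-81/4, 411/8)

d5 = 3/20
d6 = -45/8
d7 = 45
d8 = 45/4
endpoint = (-81/4, 411/8)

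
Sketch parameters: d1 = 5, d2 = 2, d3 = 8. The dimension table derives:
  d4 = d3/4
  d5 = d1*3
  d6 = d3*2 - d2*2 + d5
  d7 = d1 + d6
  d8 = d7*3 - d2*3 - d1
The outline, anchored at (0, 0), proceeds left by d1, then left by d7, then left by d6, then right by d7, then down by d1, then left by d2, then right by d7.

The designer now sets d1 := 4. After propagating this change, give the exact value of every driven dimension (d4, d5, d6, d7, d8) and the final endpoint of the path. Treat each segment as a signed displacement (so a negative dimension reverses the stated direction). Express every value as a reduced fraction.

d4 = 2
d5 = 12
d6 = 24
d7 = 28
d8 = 74
endpoint = (-2, -4)

Apply edit: d1 := 4
  d4 = d3/4 = 2
  d5 = d1*3 = 12
  d6 = d3*2 - d2*2 + d5 = 24
  d7 = d1 + d6 = 28
  d8 = d7*3 - d2*3 - d1 = 74
Walk from origin (0, 0):
  seg 1: left by d1 = 4 → (-4, 0)
  seg 2: left by d7 = 28 → (-32, 0)
  seg 3: left by d6 = 24 → (-56, 0)
  seg 4: right by d7 = 28 → (-28, 0)
  seg 5: down by d1 = 4 → (-28, -4)
  seg 6: left by d2 = 2 → (-30, -4)
  seg 7: right by d7 = 28 → (-2, -4)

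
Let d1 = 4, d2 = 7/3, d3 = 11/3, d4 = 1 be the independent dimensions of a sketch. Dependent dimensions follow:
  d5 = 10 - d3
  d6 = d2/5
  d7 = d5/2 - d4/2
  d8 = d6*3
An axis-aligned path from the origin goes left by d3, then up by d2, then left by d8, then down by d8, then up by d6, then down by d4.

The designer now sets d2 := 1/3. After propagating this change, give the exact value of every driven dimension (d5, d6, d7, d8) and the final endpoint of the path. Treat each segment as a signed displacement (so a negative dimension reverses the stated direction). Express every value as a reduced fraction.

d5 = 19/3
d6 = 1/15
d7 = 8/3
d8 = 1/5
endpoint = (-58/15, -4/5)

Apply edit: d2 := 1/3
  d5 = 10 - d3 = 19/3
  d6 = d2/5 = 1/15
  d7 = d5/2 - d4/2 = 8/3
  d8 = d6*3 = 1/5
Walk from origin (0, 0):
  seg 1: left by d3 = 11/3 → (-11/3, 0)
  seg 2: up by d2 = 1/3 → (-11/3, 1/3)
  seg 3: left by d8 = 1/5 → (-58/15, 1/3)
  seg 4: down by d8 = 1/5 → (-58/15, 2/15)
  seg 5: up by d6 = 1/15 → (-58/15, 1/5)
  seg 6: down by d4 = 1 → (-58/15, -4/5)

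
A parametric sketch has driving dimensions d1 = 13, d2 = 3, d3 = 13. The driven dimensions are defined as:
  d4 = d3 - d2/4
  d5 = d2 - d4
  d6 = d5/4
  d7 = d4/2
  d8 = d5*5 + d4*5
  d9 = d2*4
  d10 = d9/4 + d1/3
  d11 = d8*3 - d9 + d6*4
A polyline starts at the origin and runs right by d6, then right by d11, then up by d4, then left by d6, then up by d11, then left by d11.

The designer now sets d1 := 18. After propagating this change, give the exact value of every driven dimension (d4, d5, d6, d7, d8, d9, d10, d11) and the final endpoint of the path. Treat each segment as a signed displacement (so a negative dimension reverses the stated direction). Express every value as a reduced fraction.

Apply edit: d1 := 18
  d4 = d3 - d2/4 = 49/4
  d5 = d2 - d4 = -37/4
  d6 = d5/4 = -37/16
  d7 = d4/2 = 49/8
  d8 = d5*5 + d4*5 = 15
  d9 = d2*4 = 12
  d10 = d9/4 + d1/3 = 9
  d11 = d8*3 - d9 + d6*4 = 95/4
Walk from origin (0, 0):
  seg 1: right by d6 = -37/16 → (-37/16, 0)
  seg 2: right by d11 = 95/4 → (343/16, 0)
  seg 3: up by d4 = 49/4 → (343/16, 49/4)
  seg 4: left by d6 = -37/16 → (95/4, 49/4)
  seg 5: up by d11 = 95/4 → (95/4, 36)
  seg 6: left by d11 = 95/4 → (0, 36)

d4 = 49/4
d5 = -37/4
d6 = -37/16
d7 = 49/8
d8 = 15
d9 = 12
d10 = 9
d11 = 95/4
endpoint = (0, 36)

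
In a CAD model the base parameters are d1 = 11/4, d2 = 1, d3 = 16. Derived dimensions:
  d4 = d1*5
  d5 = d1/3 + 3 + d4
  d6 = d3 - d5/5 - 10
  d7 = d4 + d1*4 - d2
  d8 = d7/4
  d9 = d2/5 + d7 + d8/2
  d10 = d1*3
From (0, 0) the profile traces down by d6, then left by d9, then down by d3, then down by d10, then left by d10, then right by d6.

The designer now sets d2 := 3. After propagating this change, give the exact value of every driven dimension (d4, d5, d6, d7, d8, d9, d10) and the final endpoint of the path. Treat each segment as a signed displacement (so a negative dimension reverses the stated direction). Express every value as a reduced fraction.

Apply edit: d2 := 3
  d4 = d1*5 = 55/4
  d5 = d1/3 + 3 + d4 = 53/3
  d6 = d3 - d5/5 - 10 = 37/15
  d7 = d4 + d1*4 - d2 = 87/4
  d8 = d7/4 = 87/16
  d9 = d2/5 + d7 + d8/2 = 4011/160
  d10 = d1*3 = 33/4
Walk from origin (0, 0):
  seg 1: down by d6 = 37/15 → (0, -37/15)
  seg 2: left by d9 = 4011/160 → (-4011/160, -37/15)
  seg 3: down by d3 = 16 → (-4011/160, -277/15)
  seg 4: down by d10 = 33/4 → (-4011/160, -1603/60)
  seg 5: left by d10 = 33/4 → (-5331/160, -1603/60)
  seg 6: right by d6 = 37/15 → (-14809/480, -1603/60)

d4 = 55/4
d5 = 53/3
d6 = 37/15
d7 = 87/4
d8 = 87/16
d9 = 4011/160
d10 = 33/4
endpoint = (-14809/480, -1603/60)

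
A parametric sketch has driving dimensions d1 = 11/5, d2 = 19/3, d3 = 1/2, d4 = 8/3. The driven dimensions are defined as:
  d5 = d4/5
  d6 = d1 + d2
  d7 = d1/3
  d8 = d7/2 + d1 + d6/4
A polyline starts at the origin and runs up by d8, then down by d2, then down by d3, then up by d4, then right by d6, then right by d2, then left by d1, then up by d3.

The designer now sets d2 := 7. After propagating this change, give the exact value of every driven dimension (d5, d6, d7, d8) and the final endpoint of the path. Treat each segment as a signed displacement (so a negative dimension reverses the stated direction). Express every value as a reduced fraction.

Apply edit: d2 := 7
  d5 = d4/5 = 8/15
  d6 = d1 + d2 = 46/5
  d7 = d1/3 = 11/15
  d8 = d7/2 + d1 + d6/4 = 73/15
Walk from origin (0, 0):
  seg 1: up by d8 = 73/15 → (0, 73/15)
  seg 2: down by d2 = 7 → (0, -32/15)
  seg 3: down by d3 = 1/2 → (0, -79/30)
  seg 4: up by d4 = 8/3 → (0, 1/30)
  seg 5: right by d6 = 46/5 → (46/5, 1/30)
  seg 6: right by d2 = 7 → (81/5, 1/30)
  seg 7: left by d1 = 11/5 → (14, 1/30)
  seg 8: up by d3 = 1/2 → (14, 8/15)

d5 = 8/15
d6 = 46/5
d7 = 11/15
d8 = 73/15
endpoint = (14, 8/15)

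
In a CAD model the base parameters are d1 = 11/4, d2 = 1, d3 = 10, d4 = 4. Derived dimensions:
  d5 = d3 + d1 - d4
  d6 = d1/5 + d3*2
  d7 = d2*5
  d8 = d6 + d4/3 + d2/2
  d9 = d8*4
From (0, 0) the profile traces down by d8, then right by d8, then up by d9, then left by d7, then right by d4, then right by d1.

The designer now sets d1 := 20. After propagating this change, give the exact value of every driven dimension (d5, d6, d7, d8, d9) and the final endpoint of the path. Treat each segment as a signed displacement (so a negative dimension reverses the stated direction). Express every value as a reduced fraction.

d5 = 26
d6 = 24
d7 = 5
d8 = 155/6
d9 = 310/3
endpoint = (269/6, 155/2)

Apply edit: d1 := 20
  d5 = d3 + d1 - d4 = 26
  d6 = d1/5 + d3*2 = 24
  d7 = d2*5 = 5
  d8 = d6 + d4/3 + d2/2 = 155/6
  d9 = d8*4 = 310/3
Walk from origin (0, 0):
  seg 1: down by d8 = 155/6 → (0, -155/6)
  seg 2: right by d8 = 155/6 → (155/6, -155/6)
  seg 3: up by d9 = 310/3 → (155/6, 155/2)
  seg 4: left by d7 = 5 → (125/6, 155/2)
  seg 5: right by d4 = 4 → (149/6, 155/2)
  seg 6: right by d1 = 20 → (269/6, 155/2)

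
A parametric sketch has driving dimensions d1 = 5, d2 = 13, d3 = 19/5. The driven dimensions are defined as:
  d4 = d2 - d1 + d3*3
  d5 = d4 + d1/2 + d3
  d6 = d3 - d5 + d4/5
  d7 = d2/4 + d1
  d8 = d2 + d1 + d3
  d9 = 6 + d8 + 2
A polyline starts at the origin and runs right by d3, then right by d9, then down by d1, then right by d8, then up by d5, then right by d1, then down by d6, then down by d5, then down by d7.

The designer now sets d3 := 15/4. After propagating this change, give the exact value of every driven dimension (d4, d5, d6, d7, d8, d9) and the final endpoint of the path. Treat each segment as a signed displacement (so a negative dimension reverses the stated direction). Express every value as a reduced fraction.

d4 = 77/4
d5 = 51/2
d6 = -179/10
d7 = 33/4
d8 = 87/4
d9 = 119/4
endpoint = (241/4, 93/20)

Apply edit: d3 := 15/4
  d4 = d2 - d1 + d3*3 = 77/4
  d5 = d4 + d1/2 + d3 = 51/2
  d6 = d3 - d5 + d4/5 = -179/10
  d7 = d2/4 + d1 = 33/4
  d8 = d2 + d1 + d3 = 87/4
  d9 = 6 + d8 + 2 = 119/4
Walk from origin (0, 0):
  seg 1: right by d3 = 15/4 → (15/4, 0)
  seg 2: right by d9 = 119/4 → (67/2, 0)
  seg 3: down by d1 = 5 → (67/2, -5)
  seg 4: right by d8 = 87/4 → (221/4, -5)
  seg 5: up by d5 = 51/2 → (221/4, 41/2)
  seg 6: right by d1 = 5 → (241/4, 41/2)
  seg 7: down by d6 = -179/10 → (241/4, 192/5)
  seg 8: down by d5 = 51/2 → (241/4, 129/10)
  seg 9: down by d7 = 33/4 → (241/4, 93/20)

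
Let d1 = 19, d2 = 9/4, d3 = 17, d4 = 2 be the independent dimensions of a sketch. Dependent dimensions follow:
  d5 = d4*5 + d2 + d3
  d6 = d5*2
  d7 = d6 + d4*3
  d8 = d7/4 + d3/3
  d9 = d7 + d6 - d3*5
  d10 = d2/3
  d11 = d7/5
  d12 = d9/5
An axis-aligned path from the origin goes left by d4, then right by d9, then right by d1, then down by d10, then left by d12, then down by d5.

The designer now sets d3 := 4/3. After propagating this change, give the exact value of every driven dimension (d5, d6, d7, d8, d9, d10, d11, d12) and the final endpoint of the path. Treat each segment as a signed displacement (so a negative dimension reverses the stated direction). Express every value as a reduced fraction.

Apply edit: d3 := 4/3
  d5 = d4*5 + d2 + d3 = 163/12
  d6 = d5*2 = 163/6
  d7 = d6 + d4*3 = 199/6
  d8 = d7/4 + d3/3 = 629/72
  d9 = d7 + d6 - d3*5 = 161/3
  d10 = d2/3 = 3/4
  d11 = d7/5 = 199/30
  d12 = d9/5 = 161/15
Walk from origin (0, 0):
  seg 1: left by d4 = 2 → (-2, 0)
  seg 2: right by d9 = 161/3 → (155/3, 0)
  seg 3: right by d1 = 19 → (212/3, 0)
  seg 4: down by d10 = 3/4 → (212/3, -3/4)
  seg 5: left by d12 = 161/15 → (899/15, -3/4)
  seg 6: down by d5 = 163/12 → (899/15, -43/3)

d5 = 163/12
d6 = 163/6
d7 = 199/6
d8 = 629/72
d9 = 161/3
d10 = 3/4
d11 = 199/30
d12 = 161/15
endpoint = (899/15, -43/3)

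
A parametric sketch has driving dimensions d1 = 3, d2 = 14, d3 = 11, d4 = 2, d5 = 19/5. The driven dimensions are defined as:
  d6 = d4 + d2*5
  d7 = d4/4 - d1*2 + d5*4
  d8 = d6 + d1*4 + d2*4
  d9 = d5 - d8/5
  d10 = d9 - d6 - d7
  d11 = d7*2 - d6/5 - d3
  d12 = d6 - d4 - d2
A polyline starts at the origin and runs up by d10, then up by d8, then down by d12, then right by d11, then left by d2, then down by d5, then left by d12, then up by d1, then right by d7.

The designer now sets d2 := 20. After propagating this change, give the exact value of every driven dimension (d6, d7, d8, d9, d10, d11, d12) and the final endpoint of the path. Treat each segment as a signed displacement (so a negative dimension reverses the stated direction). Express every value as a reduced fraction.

Apply edit: d2 := 20
  d6 = d4 + d2*5 = 102
  d7 = d4/4 - d1*2 + d5*4 = 97/10
  d8 = d6 + d1*4 + d2*4 = 194
  d9 = d5 - d8/5 = -35
  d10 = d9 - d6 - d7 = -1467/10
  d11 = d7*2 - d6/5 - d3 = -12
  d12 = d6 - d4 - d2 = 80
Walk from origin (0, 0):
  seg 1: up by d10 = -1467/10 → (0, -1467/10)
  seg 2: up by d8 = 194 → (0, 473/10)
  seg 3: down by d12 = 80 → (0, -327/10)
  seg 4: right by d11 = -12 → (-12, -327/10)
  seg 5: left by d2 = 20 → (-32, -327/10)
  seg 6: down by d5 = 19/5 → (-32, -73/2)
  seg 7: left by d12 = 80 → (-112, -73/2)
  seg 8: up by d1 = 3 → (-112, -67/2)
  seg 9: right by d7 = 97/10 → (-1023/10, -67/2)

d6 = 102
d7 = 97/10
d8 = 194
d9 = -35
d10 = -1467/10
d11 = -12
d12 = 80
endpoint = (-1023/10, -67/2)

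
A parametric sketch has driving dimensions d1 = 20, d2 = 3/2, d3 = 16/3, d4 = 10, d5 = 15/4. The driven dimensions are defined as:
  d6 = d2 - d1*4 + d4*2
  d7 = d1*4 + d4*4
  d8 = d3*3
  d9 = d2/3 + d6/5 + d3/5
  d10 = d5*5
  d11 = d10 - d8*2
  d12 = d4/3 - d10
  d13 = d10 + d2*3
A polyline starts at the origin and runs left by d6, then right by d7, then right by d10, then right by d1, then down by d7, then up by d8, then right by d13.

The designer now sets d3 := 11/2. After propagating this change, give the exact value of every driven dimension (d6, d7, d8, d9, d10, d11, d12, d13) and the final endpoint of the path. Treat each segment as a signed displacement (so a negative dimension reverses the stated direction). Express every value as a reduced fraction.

d6 = -117/2
d7 = 120
d8 = 33/2
d9 = -101/10
d10 = 75/4
d11 = -57/4
d12 = -185/12
d13 = 93/4
endpoint = (481/2, -207/2)

Apply edit: d3 := 11/2
  d6 = d2 - d1*4 + d4*2 = -117/2
  d7 = d1*4 + d4*4 = 120
  d8 = d3*3 = 33/2
  d9 = d2/3 + d6/5 + d3/5 = -101/10
  d10 = d5*5 = 75/4
  d11 = d10 - d8*2 = -57/4
  d12 = d4/3 - d10 = -185/12
  d13 = d10 + d2*3 = 93/4
Walk from origin (0, 0):
  seg 1: left by d6 = -117/2 → (117/2, 0)
  seg 2: right by d7 = 120 → (357/2, 0)
  seg 3: right by d10 = 75/4 → (789/4, 0)
  seg 4: right by d1 = 20 → (869/4, 0)
  seg 5: down by d7 = 120 → (869/4, -120)
  seg 6: up by d8 = 33/2 → (869/4, -207/2)
  seg 7: right by d13 = 93/4 → (481/2, -207/2)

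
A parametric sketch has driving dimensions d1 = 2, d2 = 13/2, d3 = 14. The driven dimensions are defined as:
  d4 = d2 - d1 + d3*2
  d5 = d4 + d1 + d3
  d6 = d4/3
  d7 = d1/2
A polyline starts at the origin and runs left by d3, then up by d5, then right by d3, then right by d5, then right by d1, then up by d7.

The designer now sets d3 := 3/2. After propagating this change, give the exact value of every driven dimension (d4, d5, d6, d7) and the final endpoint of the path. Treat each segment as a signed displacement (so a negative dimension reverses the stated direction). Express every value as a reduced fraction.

d4 = 15/2
d5 = 11
d6 = 5/2
d7 = 1
endpoint = (13, 12)

Apply edit: d3 := 3/2
  d4 = d2 - d1 + d3*2 = 15/2
  d5 = d4 + d1 + d3 = 11
  d6 = d4/3 = 5/2
  d7 = d1/2 = 1
Walk from origin (0, 0):
  seg 1: left by d3 = 3/2 → (-3/2, 0)
  seg 2: up by d5 = 11 → (-3/2, 11)
  seg 3: right by d3 = 3/2 → (0, 11)
  seg 4: right by d5 = 11 → (11, 11)
  seg 5: right by d1 = 2 → (13, 11)
  seg 6: up by d7 = 1 → (13, 12)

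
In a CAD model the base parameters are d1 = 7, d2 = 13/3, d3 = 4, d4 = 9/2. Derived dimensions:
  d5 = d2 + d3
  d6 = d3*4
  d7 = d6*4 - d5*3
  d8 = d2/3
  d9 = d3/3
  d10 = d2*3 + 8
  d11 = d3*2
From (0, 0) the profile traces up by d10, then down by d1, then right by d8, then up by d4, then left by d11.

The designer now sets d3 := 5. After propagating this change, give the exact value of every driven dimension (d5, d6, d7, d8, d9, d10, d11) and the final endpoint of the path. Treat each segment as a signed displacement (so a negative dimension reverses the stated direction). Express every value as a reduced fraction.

Apply edit: d3 := 5
  d5 = d2 + d3 = 28/3
  d6 = d3*4 = 20
  d7 = d6*4 - d5*3 = 52
  d8 = d2/3 = 13/9
  d9 = d3/3 = 5/3
  d10 = d2*3 + 8 = 21
  d11 = d3*2 = 10
Walk from origin (0, 0):
  seg 1: up by d10 = 21 → (0, 21)
  seg 2: down by d1 = 7 → (0, 14)
  seg 3: right by d8 = 13/9 → (13/9, 14)
  seg 4: up by d4 = 9/2 → (13/9, 37/2)
  seg 5: left by d11 = 10 → (-77/9, 37/2)

d5 = 28/3
d6 = 20
d7 = 52
d8 = 13/9
d9 = 5/3
d10 = 21
d11 = 10
endpoint = (-77/9, 37/2)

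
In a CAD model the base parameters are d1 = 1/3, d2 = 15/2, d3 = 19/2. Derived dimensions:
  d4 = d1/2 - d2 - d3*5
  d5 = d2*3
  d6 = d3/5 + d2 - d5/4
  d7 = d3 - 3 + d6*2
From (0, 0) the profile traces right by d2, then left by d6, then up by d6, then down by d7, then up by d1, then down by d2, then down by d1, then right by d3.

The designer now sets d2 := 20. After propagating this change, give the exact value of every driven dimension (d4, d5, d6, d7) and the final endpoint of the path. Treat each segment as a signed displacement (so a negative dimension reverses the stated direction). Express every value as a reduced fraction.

Apply edit: d2 := 20
  d4 = d1/2 - d2 - d3*5 = -202/3
  d5 = d2*3 = 60
  d6 = d3/5 + d2 - d5/4 = 69/10
  d7 = d3 - 3 + d6*2 = 203/10
Walk from origin (0, 0):
  seg 1: right by d2 = 20 → (20, 0)
  seg 2: left by d6 = 69/10 → (131/10, 0)
  seg 3: up by d6 = 69/10 → (131/10, 69/10)
  seg 4: down by d7 = 203/10 → (131/10, -67/5)
  seg 5: up by d1 = 1/3 → (131/10, -196/15)
  seg 6: down by d2 = 20 → (131/10, -496/15)
  seg 7: down by d1 = 1/3 → (131/10, -167/5)
  seg 8: right by d3 = 19/2 → (113/5, -167/5)

d4 = -202/3
d5 = 60
d6 = 69/10
d7 = 203/10
endpoint = (113/5, -167/5)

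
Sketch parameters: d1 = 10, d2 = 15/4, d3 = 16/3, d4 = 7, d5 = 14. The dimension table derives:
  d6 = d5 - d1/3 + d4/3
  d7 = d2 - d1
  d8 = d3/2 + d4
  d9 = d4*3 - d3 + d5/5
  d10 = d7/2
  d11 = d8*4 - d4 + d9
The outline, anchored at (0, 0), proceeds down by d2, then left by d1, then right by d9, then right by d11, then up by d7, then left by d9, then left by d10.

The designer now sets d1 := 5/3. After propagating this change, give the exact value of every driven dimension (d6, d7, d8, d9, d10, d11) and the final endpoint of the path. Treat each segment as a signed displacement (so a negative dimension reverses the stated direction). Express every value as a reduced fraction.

Apply edit: d1 := 5/3
  d6 = d5 - d1/3 + d4/3 = 142/9
  d7 = d2 - d1 = 25/12
  d8 = d3/2 + d4 = 29/3
  d9 = d4*3 - d3 + d5/5 = 277/15
  d10 = d7/2 = 25/24
  d11 = d8*4 - d4 + d9 = 752/15
Walk from origin (0, 0):
  seg 1: down by d2 = 15/4 → (0, -15/4)
  seg 2: left by d1 = 5/3 → (-5/3, -15/4)
  seg 3: right by d9 = 277/15 → (84/5, -15/4)
  seg 4: right by d11 = 752/15 → (1004/15, -15/4)
  seg 5: up by d7 = 25/12 → (1004/15, -5/3)
  seg 6: left by d9 = 277/15 → (727/15, -5/3)
  seg 7: left by d10 = 25/24 → (1897/40, -5/3)

d6 = 142/9
d7 = 25/12
d8 = 29/3
d9 = 277/15
d10 = 25/24
d11 = 752/15
endpoint = (1897/40, -5/3)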